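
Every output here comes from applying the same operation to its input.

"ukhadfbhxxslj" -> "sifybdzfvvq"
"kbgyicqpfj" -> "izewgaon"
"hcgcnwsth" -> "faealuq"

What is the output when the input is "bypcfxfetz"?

zwnadvdc

What's happening: delete the last 2 characters, then shift every letter 2 places backward in the alphabet (wrapping around).
Applying both steps to "bypcfxfetz": "bypcfxfe", then "zwnadvdc".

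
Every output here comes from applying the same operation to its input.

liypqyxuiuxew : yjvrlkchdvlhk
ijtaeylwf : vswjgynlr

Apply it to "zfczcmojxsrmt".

Looking at the pairs, the operation is to shift every letter 13 places forward in the alphabet (wrapping around) — i.e. ROT13, then take characters alternately from the front and the back (1st, last, 2nd, 2nd-last, ...).
"zfczcmojxsrmt" → "mspmpzbwkfezg" → "mgszpemfpkzwb".

mgszpemfpkzwb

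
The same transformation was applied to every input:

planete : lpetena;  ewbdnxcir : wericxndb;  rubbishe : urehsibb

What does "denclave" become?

The pattern: move the first 2 characters to the end (rotate left by 2), then reverse the string.
Working it through for "denclave": intermediate "nclavede", final "edevalcn".
(Check on "ewbdnxcir": → "bdnxcirew" → "wericxndb" ✓)

edevalcn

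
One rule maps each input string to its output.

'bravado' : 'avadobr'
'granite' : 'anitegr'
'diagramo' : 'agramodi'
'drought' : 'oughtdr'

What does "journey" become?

urneyjo

The pattern: move the first 2 characters to the end (rotate left by 2).
"journey" → "urneyjo".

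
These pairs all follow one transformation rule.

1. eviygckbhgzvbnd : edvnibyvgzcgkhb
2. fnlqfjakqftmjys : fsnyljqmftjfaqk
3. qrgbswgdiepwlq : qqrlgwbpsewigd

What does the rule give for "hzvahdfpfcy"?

The rule is to take characters alternately from the front and the back (1st, last, 2nd, 2nd-last, ...).
Applying that to "hzvahdfpfcy" gives "hyzcvfaphfd".

hyzcvfaphfd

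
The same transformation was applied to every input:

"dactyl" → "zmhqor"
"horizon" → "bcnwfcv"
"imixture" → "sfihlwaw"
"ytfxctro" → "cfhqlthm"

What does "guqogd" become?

ruceiu

The transformation: reverse the string, then shift every letter 12 places backward in the alphabet (wrapping around).
On "guqogd" that produces "ruceiu".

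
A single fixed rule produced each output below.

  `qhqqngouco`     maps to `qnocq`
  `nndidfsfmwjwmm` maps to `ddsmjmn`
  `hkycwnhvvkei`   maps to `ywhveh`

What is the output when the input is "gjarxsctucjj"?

axcujg

Looking at the pairs, the operation is to move the first 2 characters to the end (rotate left by 2), then keep every other character starting from the first (positions 1st, 3rd, 5th, ...).
On "gjarxsctucjj" that produces "axcujg".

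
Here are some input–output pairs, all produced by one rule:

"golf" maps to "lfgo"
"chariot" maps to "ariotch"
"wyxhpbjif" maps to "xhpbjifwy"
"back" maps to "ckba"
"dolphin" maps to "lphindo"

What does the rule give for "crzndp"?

Looking at the pairs, the operation is to move the first 2 characters to the end (rotate left by 2).
Applying that to "crzndp" gives "zndpcr".

zndpcr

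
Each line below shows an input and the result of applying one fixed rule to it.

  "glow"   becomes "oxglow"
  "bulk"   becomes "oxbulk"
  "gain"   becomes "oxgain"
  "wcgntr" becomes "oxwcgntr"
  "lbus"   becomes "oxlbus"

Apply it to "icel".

What's happening: prepend "ox".
Doing the same to "icel": "oxicel".

oxicel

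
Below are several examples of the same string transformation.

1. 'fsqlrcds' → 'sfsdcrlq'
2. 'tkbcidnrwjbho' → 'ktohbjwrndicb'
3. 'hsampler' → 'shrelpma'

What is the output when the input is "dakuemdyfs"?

Each output is the input with this applied: move the first 2 characters to the end (rotate left by 2), then reverse the string.
Doing the same to "dakuemdyfs": "adsfydmeuk".
(Check on "fsqlrcds": → "qlrcdsfs" → "sfsdcrlq" ✓)

adsfydmeuk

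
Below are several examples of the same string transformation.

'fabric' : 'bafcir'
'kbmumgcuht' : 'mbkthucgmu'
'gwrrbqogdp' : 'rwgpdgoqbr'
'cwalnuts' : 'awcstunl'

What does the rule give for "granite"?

argetin

What's happening: move the first 3 characters to the end (rotate left by 3), then reverse the string.
For "granite", step one produces "nitegra"; step two turns that into "argetin".
(Check on "cwalnuts": → "lnutscwa" → "awcstunl" ✓)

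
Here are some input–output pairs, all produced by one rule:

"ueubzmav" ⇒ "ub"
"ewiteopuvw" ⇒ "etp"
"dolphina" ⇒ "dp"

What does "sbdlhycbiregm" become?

The rule is to move the last 2 characters to the front (rotate right by 2), then keep one character in every 3, starting at position 3 (positions 3rd, 6th, 9th, ...).
Applying that to "sbdlhycbiregm" gives "slcr".
(Check on "ewiteopuvw": → "vwewiteopu" → "etp" ✓)

slcr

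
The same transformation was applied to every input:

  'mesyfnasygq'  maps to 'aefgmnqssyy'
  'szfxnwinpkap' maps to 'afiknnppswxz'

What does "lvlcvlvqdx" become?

cdlllqvvvx

Rule — sort the characters into alphabetical order.
On "lvlcvlvqdx" that produces "cdlllqvvvx".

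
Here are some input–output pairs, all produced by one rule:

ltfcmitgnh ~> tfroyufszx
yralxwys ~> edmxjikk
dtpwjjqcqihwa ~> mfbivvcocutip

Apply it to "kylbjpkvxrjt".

Rule — swap the first and last characters, then shift every letter 12 places forward in the alphabet (wrapping around).
Working it through for "kylbjpkvxrjt": intermediate "tylbjpkvxrjk", final "fkxnvbwhjdvw".

fkxnvbwhjdvw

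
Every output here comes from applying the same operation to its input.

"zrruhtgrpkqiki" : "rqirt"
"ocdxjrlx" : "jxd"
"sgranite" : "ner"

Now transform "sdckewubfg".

wfde

In each case the input is transformed by: swap the front and back halves of the string, then keep one character in every 3, starting at position 1 (positions 1st, 4th, 7th, ...).
Starting from "sdckewubfg": after the first operation, "wubfgsdcke"; after the second, "wfde".
(Check on "ocdxjrlx": → "jrlxocdx" → "jxd" ✓)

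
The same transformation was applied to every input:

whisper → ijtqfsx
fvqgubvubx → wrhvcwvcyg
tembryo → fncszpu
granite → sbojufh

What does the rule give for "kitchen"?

Rule — move the first character to the end, then shift every letter 1 place forward in the alphabet (wrapping around).
Working it through for "kitchen": intermediate "itchenk", final "judifol".

judifol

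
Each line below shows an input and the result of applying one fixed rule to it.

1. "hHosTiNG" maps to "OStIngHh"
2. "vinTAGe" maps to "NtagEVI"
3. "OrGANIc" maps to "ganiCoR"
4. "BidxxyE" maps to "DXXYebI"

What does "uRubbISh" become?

Each output is the input with this applied: flip the case of every letter, then move the first 2 characters to the end (rotate left by 2).
Applying that to "uRubbISh" gives "UBBisHUr".

UBBisHUr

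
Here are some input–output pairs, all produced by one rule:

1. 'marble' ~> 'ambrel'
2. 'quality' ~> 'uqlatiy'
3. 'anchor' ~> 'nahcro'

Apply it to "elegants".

legenast

Each output is the input with this applied: swap each adjacent pair of characters (1↔2, 3↔4, ...).
Applying that to "elegants" gives "legenast".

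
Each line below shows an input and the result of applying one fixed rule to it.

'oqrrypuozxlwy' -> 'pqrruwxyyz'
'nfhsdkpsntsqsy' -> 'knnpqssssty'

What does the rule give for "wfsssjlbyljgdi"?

gijjllssswy

Rule — sort the characters into alphabetical order, then delete the first 3 characters.
Working it through for "wfsssjlbyljgdi": intermediate "bdfgijjllssswy", final "gijjllssswy".
(Check on "nfhsdkpsntsqsy": → "dfhknnpqssssty" → "knnpqssssty" ✓)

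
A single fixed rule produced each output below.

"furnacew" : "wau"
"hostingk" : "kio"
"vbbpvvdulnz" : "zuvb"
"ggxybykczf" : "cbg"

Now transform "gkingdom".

mgk

Looking at the pairs, the operation is to keep one character in every 3, starting at position 2 (positions 2nd, 5th, 8th, ...), then reverse the string.
For "gkingdom", step one produces "kgm"; step two turns that into "mgk".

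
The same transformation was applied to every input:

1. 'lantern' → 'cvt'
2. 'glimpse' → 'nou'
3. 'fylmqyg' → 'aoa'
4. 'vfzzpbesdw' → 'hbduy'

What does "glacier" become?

What's happening: keep every other character starting from the second (positions 2nd, 4th, 6th, ...), then shift every letter 2 places forward in the alphabet (wrapping around).
Working it through for "glacier": intermediate "lce", final "neg".

neg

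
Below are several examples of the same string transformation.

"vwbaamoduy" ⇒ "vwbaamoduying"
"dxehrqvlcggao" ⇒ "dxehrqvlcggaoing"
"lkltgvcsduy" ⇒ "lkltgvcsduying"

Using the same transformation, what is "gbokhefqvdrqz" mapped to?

What's happening: append "ing".
For "gbokhefqvdrqz" the result is "gbokhefqvdrqzing".

gbokhefqvdrqzing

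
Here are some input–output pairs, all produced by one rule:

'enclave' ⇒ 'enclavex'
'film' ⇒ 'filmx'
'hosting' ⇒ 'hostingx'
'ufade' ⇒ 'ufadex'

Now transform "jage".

The pattern: append "x".
On "jage" that produces "jagex".

jagex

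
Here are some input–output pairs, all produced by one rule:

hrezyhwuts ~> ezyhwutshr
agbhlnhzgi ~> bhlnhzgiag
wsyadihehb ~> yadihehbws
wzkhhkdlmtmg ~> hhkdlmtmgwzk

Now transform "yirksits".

irksitsy

In each case the input is transformed by: swap the front and back halves of the string, then move the last 3 characters to the front (rotate right by 3).
Working it through for "yirksits": intermediate "sitsyirk", final "irksitsy".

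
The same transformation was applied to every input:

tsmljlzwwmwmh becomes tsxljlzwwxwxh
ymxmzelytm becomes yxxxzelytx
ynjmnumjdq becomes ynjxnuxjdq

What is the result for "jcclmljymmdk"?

jcclxljyxxdk

Each output is the input with this applied: replace every "m" with "x".
For "jcclmljymmdk" the result is "jcclxljyxxdk".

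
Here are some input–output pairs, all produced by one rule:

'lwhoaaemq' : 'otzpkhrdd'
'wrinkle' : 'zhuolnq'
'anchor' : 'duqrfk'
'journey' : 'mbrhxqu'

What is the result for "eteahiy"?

Each output is the input with this applied: take characters alternately from the front and the back (1st, last, 2nd, 2nd-last, ...), then shift every letter 3 places forward in the alphabet (wrapping around).
"eteahiy" → "eytieha" → "hbwlhkd".

hbwlhkd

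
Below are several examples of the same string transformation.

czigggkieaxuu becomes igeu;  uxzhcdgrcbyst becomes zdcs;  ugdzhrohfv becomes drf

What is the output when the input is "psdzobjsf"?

Each output is the input with this applied: keep one character in every 3, starting at position 3 (positions 3rd, 6th, 9th, ...).
"psdzobjsf" → "dbf".

dbf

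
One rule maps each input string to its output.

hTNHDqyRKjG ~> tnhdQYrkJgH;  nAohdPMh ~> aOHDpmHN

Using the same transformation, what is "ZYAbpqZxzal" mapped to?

Looking at the pairs, the operation is to flip the case of every letter, then move the first character to the end.
Applying both steps to "ZYAbpqZxzal": "zyaBPQzXZAL", then "yaBPQzXZALz".
(Check on "hTNHDqyRKjG": → "HtnhdQYrkJg" → "tnhdQYrkJgH" ✓)

yaBPQzXZALz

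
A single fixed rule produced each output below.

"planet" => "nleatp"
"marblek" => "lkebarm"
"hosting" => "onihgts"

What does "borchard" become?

ohdcbarr

In each case the input is transformed by: sort the characters into reverse alphabetical order, then move the first 2 characters to the end (rotate left by 2).
Applying both steps to "borchard": "rrohdcba", then "ohdcbarr".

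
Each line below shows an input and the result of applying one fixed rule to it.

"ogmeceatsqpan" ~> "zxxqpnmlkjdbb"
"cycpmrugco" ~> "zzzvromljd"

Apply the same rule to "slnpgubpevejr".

ysrpommkigdbb

The transformation: shift every letter 3 places backward in the alphabet (wrapping around), then sort the characters into reverse alphabetical order.
"slnpgubpevejr" → "pikmdrymbsbgo" → "ysrpommkigdbb".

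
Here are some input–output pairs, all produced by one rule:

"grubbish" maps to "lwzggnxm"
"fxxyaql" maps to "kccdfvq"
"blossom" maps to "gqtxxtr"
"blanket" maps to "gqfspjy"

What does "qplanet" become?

Each output is the input with this applied: shift every letter 5 places forward in the alphabet (wrapping around).
For "qplanet" the result is "vuqfsjy".

vuqfsjy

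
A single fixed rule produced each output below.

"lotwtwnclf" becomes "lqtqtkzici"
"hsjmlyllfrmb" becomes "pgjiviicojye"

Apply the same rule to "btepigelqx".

qbmfdbinuy

Each output is the input with this applied: shift every letter 3 places backward in the alphabet (wrapping around), then move the first character to the end.
Applying both steps to "btepigelqx": "yqbmfdbinu", then "qbmfdbinuy".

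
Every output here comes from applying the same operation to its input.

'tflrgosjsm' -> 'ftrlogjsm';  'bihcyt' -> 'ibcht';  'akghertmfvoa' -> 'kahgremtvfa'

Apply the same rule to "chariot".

The pattern: swap each adjacent pair of characters (1↔2, 3↔4, ...), then delete the last character.
On "chariot": the first step gives "hcraoit", and the second then gives "hcraoi".

hcraoi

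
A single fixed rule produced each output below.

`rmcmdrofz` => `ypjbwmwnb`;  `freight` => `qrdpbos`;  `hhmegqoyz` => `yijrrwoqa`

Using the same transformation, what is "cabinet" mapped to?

xodmkls

Looking at the pairs, the operation is to move the last 3 characters to the front (rotate right by 3), then shift every letter 10 places forward in the alphabet (wrapping around).
Working it through for "cabinet": intermediate "netcabi", final "xodmkls".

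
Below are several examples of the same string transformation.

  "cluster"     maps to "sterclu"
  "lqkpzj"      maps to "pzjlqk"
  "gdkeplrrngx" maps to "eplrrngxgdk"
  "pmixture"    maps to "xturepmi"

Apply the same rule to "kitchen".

In each case the input is transformed by: move the first 3 characters to the end (rotate left by 3).
"kitchen" → "chenkit".

chenkit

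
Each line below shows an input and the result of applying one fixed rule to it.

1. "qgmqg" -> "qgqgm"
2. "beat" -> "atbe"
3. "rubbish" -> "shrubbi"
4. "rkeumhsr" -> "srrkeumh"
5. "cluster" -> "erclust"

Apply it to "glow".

Looking at the pairs, the operation is to move the last 2 characters to the front (rotate right by 2).
So "glow" becomes "owgl".

owgl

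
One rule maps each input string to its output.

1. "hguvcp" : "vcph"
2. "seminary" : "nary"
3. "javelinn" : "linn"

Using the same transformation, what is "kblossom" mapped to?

The transformation: swap the front and back halves of the string, then keep only the first 4 characters.
Starting from "kblossom": after the first operation, "ssomkblo"; after the second, "ssom".
(Check on "hguvcp": → "vcphgu" → "vcph" ✓)

ssom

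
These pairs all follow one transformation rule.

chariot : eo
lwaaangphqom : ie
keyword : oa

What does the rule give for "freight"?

oe

The pattern: shift every letter 3 places backward in the alphabet (wrapping around), then keep only the vowels.
On "freight": the first step gives "cobfdeq", and the second then gives "oe".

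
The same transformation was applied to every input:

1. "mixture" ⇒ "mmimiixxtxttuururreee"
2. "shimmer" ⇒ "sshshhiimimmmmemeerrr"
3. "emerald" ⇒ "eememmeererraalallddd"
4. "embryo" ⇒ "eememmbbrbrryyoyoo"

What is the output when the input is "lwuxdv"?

The transformation: repeat every character 3 times, then swap each adjacent pair of characters (1↔2, 3↔4, ...).
"lwuxdv" → "lllwwwuuuxxxdddvvv" → "llwlwwuuxuxxddvdvv".

llwlwwuuxuxxddvdvv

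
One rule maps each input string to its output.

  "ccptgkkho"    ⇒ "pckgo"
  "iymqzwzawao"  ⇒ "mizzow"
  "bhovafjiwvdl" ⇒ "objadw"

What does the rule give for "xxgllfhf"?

gxhl

The pattern: keep every other character starting from the first (positions 1st, 3rd, 5th, ...), then swap each adjacent pair of characters (1↔2, 3↔4, ...).
"xxgllfhf" → "xglh" → "gxhl".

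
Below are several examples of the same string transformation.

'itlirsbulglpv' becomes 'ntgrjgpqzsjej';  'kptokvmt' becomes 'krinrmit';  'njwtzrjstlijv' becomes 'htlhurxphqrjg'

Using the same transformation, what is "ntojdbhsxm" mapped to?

The transformation: move the last 2 characters to the front (rotate right by 2), then shift every letter 2 places backward in the alphabet (wrapping around).
Working it through for "ntojdbhsxm": intermediate "xmntojdbhs", final "vklrmhbzfq".

vklrmhbzfq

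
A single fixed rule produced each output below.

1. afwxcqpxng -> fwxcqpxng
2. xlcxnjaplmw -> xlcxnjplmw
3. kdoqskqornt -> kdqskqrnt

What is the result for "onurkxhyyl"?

The rule is to remove every vowel.
For "onurkxhyyl" the result is "nrkxhyyl".

nrkxhyyl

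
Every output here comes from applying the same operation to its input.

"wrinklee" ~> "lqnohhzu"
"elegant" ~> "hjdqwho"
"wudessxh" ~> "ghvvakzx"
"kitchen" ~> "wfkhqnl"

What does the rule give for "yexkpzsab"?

anscvdebh

Rule — move the first 2 characters to the end (rotate left by 2), then shift every letter 3 places forward in the alphabet (wrapping around).
On "yexkpzsab": the first step gives "xkpzsabye", and the second then gives "anscvdebh".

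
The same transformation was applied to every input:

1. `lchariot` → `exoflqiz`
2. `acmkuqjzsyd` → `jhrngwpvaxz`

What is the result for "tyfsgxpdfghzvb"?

cpdumacdewsyqv

Each output is the input with this applied: move the first 2 characters to the end (rotate left by 2), then shift every letter 3 places backward in the alphabet (wrapping around).
For "tyfsgxpdfghzvb", step one produces "fsgxpdfghzvbty"; step two turns that into "cpdumacdewsyqv".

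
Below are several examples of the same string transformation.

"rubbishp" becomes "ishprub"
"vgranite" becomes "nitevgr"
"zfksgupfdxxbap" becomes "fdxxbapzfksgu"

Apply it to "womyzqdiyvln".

What's happening: swap the front and back halves of the string, then delete the last character.
Starting from "womyzqdiyvln": after the first operation, "diyvlnwomyzq"; after the second, "diyvlnwomyz".

diyvlnwomyz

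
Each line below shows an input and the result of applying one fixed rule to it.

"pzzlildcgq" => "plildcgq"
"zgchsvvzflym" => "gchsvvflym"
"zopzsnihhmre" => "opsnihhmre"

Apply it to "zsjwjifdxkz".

sjwjifdxk

The transformation: remove every "z".
Applying that to "zsjwjifdxkz" gives "sjwjifdxk".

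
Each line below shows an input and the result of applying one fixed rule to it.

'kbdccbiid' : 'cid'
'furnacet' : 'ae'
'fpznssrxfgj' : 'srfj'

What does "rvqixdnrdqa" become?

The rule is to delete the first 3 characters, then keep every other character starting from the second (positions 2nd, 4th, 6th, ...).
So "rvqixdnrdqa" becomes "xnda".
(Check on "furnacet": → "nacet" → "ae" ✓)

xnda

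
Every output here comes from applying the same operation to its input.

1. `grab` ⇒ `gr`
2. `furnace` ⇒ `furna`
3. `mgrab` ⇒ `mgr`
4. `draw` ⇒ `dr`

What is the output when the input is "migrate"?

migra

The transformation: delete the last 2 characters.
Doing the same to "migrate": "migra".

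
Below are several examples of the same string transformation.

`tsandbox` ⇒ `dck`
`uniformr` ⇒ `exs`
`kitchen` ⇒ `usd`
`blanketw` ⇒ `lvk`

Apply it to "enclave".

The transformation: shift every letter 10 places forward in the alphabet (wrapping around), then keep only the first 3 characters.
Applying both steps to "enclave": "oxmvkfo", then "oxm".

oxm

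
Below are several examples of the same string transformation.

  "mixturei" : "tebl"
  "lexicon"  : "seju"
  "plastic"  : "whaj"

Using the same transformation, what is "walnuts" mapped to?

dsbz

Each output is the input with this applied: shift every letter 7 places forward in the alphabet (wrapping around), then keep every other character starting from the first (positions 1st, 3rd, 5th, ...).
"walnuts" → "dhsubaz" → "dsbz".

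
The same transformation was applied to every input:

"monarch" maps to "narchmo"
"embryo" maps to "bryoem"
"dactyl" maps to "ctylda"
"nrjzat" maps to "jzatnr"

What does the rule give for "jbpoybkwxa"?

poybkwxajb

Looking at the pairs, the operation is to move the first 2 characters to the end (rotate left by 2).
So "jbpoybkwxa" becomes "poybkwxajb".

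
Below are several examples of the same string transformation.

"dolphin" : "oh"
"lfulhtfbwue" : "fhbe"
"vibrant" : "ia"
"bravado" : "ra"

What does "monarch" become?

Rule — keep one character in every 3, starting at position 2 (positions 2nd, 5th, 8th, ...).
"monarch" → "or".

or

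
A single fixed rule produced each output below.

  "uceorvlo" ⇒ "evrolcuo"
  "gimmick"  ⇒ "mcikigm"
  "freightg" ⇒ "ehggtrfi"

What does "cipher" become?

Rule — swap each adjacent pair of characters (1↔2, 3↔4, ...), then move the first 3 characters to the end (rotate left by 3).
For "cipher", step one produces "ichpre"; step two turns that into "preich".

preich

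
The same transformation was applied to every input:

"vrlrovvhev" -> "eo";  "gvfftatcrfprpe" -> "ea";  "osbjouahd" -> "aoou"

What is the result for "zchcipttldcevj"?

ei

Looking at the pairs, the operation is to move the last 3 characters to the front (rotate right by 3), then keep only the vowels.
"zchcipttldcevj" → "evjzchcipttldc" → "ei".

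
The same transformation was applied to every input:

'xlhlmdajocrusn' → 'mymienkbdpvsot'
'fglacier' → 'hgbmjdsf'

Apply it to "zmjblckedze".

nackdmflaef

In each case the input is transformed by: swap each adjacent pair of characters (1↔2, 3↔4, ...), then shift every letter 1 place forward in the alphabet (wrapping around).
Applying both steps to "zmjblckedze": "mzbjclekzde", then "nackdmflaef".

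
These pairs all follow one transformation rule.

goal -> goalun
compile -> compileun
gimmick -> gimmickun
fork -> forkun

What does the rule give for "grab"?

Looking at the pairs, the operation is to append "un".
Applying that to "grab" gives "grabun".

grabun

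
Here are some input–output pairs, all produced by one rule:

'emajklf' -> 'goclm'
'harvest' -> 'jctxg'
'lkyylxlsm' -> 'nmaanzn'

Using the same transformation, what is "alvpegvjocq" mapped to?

cnxrgixlq

Looking at the pairs, the operation is to delete the last 2 characters, then shift every letter 2 places forward in the alphabet (wrapping around).
Starting from "alvpegvjocq": after the first operation, "alvpegvjo"; after the second, "cnxrgixlq".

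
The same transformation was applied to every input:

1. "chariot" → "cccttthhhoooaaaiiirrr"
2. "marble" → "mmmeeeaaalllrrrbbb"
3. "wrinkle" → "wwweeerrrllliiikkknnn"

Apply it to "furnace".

Looking at the pairs, the operation is to take characters alternately from the front and the back (1st, last, 2nd, 2nd-last, ...), then repeat every character 3 times.
"furnace" → "fffeeeuuucccrrraaannn".

fffeeeuuucccrrraaannn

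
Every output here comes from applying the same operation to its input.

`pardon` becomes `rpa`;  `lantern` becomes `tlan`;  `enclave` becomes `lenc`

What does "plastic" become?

spla

Looking at the pairs, the operation is to delete the last 3 characters, then move the last character to the front.
"plastic" → "plas" → "spla".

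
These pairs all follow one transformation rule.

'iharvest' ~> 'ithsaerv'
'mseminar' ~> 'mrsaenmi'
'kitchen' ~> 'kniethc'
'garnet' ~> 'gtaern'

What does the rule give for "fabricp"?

fpacbir

In each case the input is transformed by: take characters alternately from the front and the back (1st, last, 2nd, 2nd-last, ...).
So "fabricp" becomes "fpacbir".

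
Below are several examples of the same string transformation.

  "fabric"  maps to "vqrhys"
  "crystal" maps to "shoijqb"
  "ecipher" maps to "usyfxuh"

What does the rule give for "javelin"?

The rule is to shift every letter 10 places backward in the alphabet (wrapping around).
Doing the same to "javelin": "zqlubyd".

zqlubyd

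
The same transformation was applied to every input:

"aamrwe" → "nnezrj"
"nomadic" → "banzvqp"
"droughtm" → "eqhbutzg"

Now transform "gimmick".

In each case the input is transformed by: swap each adjacent pair of characters (1↔2, 3↔4, ...), then shift every letter 13 places forward in the alphabet (wrapping around) — i.e. ROT13.
On "gimmick": the first step gives "igmmcik", and the second then gives "vtzzpvx".
(Check on "nomadic": → "onamidc" → "banzvqp" ✓)

vtzzpvx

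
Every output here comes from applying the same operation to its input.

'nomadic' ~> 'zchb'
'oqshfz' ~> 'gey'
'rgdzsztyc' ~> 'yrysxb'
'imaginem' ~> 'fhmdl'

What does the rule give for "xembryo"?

The pattern: delete the first 3 characters, then shift every letter 1 place backward in the alphabet (wrapping around).
Applying both steps to "xembryo": "bryo", then "aqxn".
(Check on "nomadic": → "adic" → "zchb" ✓)

aqxn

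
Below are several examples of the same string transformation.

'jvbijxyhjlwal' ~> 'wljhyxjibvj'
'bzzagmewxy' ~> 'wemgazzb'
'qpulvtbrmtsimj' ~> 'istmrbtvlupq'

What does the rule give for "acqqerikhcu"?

The pattern: reverse the string, then delete the first 2 characters.
Doing the same to "acqqerikhcu": "hkireqqca".

hkireqqca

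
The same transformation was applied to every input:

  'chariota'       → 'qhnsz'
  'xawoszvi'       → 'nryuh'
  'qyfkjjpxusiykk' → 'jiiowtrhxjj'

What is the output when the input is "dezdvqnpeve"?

cupmodud

Looking at the pairs, the operation is to delete the first 3 characters, then shift every letter 1 place backward in the alphabet (wrapping around).
Applying both steps to "dezdvqnpeve": "dvqnpeve", then "cupmodud".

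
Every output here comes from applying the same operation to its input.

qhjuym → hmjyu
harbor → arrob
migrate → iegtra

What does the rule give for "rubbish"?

uhbsbi

In each case the input is transformed by: delete the first character, then take characters alternately from the front and the back (1st, last, 2nd, 2nd-last, ...).
For "rubbish", step one produces "ubbish"; step two turns that into "uhbsbi".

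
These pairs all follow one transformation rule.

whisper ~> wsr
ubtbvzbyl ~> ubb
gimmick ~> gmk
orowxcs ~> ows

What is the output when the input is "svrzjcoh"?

Rule — keep one character in every 3, starting at position 1 (positions 1st, 4th, 7th, ...).
So "svrzjcoh" becomes "szo".

szo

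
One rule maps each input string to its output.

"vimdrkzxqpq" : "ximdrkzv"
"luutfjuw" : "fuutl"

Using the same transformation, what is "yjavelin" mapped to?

The pattern: delete the last 3 characters, then swap the first and last characters.
On "yjavelin": the first step gives "yjave", and the second then gives "ejavy".
(Check on "vimdrkzxqpq": → "vimdrkzx" → "ximdrkzv" ✓)

ejavy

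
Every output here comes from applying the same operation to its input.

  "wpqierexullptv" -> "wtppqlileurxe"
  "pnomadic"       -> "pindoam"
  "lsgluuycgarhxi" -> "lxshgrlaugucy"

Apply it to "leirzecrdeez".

leeeidrrzce

Rule — delete the last character, then take characters alternately from the front and the back (1st, last, 2nd, 2nd-last, ...).
"leirzecrdeez" → "leirzecrdee" → "leeeidrrzce".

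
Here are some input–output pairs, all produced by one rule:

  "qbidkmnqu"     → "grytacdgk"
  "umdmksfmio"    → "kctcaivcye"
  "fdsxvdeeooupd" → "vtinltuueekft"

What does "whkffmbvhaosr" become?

The rule is to shift every letter 10 places backward in the alphabet (wrapping around).
For "whkffmbvhaosr" the result is "mxavvcrlxqeih".

mxavvcrlxqeih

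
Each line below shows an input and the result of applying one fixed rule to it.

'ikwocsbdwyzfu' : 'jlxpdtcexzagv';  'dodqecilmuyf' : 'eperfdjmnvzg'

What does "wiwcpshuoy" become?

xjxdqtivpz

The pattern: shift every letter 1 place forward in the alphabet (wrapping around).
So "wiwcpshuoy" becomes "xjxdqtivpz".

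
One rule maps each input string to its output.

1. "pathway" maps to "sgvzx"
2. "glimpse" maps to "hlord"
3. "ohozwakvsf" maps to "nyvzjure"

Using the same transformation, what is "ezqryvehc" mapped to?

Each output is the input with this applied: delete the first 2 characters, then shift every letter 1 place backward in the alphabet (wrapping around).
Applying both steps to "ezqryvehc": "qryvehc", then "pqxudgb".

pqxudgb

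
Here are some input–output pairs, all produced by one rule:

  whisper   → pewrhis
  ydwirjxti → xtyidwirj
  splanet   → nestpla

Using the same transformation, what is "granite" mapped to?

itgeran

The pattern: swap the first and last characters, then move the last 3 characters to the front (rotate right by 3).
On "granite" that produces "itgeran".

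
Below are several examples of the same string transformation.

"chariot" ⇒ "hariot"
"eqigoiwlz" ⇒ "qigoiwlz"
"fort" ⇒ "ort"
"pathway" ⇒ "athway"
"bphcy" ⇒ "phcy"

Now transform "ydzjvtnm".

Looking at the pairs, the operation is to delete the first character.
So "ydzjvtnm" becomes "dzjvtnm".

dzjvtnm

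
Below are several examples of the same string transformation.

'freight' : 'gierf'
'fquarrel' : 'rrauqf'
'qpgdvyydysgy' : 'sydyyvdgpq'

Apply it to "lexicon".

cixel

Looking at the pairs, the operation is to reverse the string, then delete the first 2 characters.
Applying both steps to "lexicon": "nocixel", then "cixel".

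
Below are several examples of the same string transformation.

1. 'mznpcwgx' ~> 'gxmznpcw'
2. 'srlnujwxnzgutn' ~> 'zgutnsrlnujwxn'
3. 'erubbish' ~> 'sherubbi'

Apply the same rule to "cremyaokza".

The rule is to swap the front and back halves of the string, then move the first 2 characters to the end (rotate left by 2).
"cremyaokza" → "aokzacremy" → "kzacremyao".
(Check on "mznpcwgx": → "cwgxmznp" → "gxmznpcw" ✓)

kzacremyao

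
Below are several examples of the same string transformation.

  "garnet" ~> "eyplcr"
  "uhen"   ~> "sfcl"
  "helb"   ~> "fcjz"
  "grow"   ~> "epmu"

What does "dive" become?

Rule — shift every letter 2 places backward in the alphabet (wrapping around).
"dive" → "bgtc".

bgtc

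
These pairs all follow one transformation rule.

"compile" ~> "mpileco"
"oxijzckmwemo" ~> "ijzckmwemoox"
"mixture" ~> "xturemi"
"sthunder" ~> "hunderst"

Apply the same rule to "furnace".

Each output is the input with this applied: move the first 2 characters to the end (rotate left by 2).
"furnace" → "rnacefu".

rnacefu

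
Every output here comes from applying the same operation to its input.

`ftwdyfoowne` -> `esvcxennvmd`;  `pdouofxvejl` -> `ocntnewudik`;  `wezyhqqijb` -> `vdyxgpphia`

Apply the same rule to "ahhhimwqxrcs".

zggghlvpwqbr

Looking at the pairs, the operation is to shift every letter 1 place backward in the alphabet (wrapping around).
Doing the same to "ahhhimwqxrcs": "zggghlvpwqbr".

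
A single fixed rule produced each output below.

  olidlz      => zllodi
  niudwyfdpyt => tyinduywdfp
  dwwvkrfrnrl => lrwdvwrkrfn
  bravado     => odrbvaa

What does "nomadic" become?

cionamd

The pattern: move the last 2 characters to the front (rotate right by 2), then swap each adjacent pair of characters (1↔2, 3↔4, ...).
On "nomadic": the first step gives "icnomad", and the second then gives "cionamd".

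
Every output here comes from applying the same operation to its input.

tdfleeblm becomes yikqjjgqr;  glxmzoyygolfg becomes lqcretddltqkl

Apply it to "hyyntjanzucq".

mddsyofsezhv

In each case the input is transformed by: shift every letter 5 places forward in the alphabet (wrapping around).
So "hyyntjanzucq" becomes "mddsyofsezhv".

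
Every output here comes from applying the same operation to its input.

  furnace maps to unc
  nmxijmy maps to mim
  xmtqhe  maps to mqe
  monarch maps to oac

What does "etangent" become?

The pattern: keep every other character starting from the second (positions 2nd, 4th, 6th, ...).
On "etangent" that produces "tnet".

tnet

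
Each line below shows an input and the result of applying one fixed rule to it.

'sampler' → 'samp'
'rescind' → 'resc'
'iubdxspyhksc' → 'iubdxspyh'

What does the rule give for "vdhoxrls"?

Each output is the input with this applied: delete the last 3 characters.
On "vdhoxrls" that produces "vdhox".

vdhox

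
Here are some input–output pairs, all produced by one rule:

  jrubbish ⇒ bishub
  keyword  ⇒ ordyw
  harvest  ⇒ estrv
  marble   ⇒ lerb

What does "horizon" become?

zonri

Rule — delete the first 2 characters, then move the first 2 characters to the end (rotate left by 2).
For "horizon" the result is "zonri".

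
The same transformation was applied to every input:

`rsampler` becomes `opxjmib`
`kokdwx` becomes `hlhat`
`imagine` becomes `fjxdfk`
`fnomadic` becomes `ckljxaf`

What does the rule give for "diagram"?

afxdox

The pattern: shift every letter 3 places backward in the alphabet (wrapping around), then delete the last character.
Applying both steps to "diagram": "afxdoxj", then "afxdox".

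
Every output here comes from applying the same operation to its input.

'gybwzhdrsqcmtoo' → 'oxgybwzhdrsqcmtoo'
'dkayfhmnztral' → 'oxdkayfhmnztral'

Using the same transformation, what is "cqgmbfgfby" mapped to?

Rule — prepend "ox".
Applying that to "cqgmbfgfby" gives "oxcqgmbfgfby".

oxcqgmbfgfby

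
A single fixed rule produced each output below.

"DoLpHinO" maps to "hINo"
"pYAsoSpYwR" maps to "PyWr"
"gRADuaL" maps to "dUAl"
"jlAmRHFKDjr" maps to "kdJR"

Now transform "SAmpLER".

Pler

Each output is the input with this applied: flip the case of every letter, then keep only the last 4 characters.
Applying that to "SAmpLER" gives "Pler".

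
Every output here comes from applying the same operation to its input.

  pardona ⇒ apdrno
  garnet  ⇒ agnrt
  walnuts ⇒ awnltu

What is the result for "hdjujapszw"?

The rule is to swap each adjacent pair of characters (1↔2, 3↔4, ...), then delete the last character.
On "hdjujapszw": the first step gives "dhujajspwz", and the second then gives "dhujajspw".

dhujajspw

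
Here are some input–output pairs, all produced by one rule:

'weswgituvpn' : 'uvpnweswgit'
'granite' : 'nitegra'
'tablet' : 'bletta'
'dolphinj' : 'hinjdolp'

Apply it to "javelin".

Looking at the pairs, the operation is to move the last 3 characters to the front (rotate right by 3), then move the last character to the front.
On "javelin": the first step gives "linjave", and the second then gives "elinjav".

elinjav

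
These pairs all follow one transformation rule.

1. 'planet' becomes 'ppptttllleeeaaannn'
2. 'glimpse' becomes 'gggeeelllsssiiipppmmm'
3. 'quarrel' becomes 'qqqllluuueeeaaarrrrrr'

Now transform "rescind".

Rule — take characters alternately from the front and the back (1st, last, 2nd, 2nd-last, ...), then repeat every character 3 times.
"rescind" → "rdensic" → "rrrdddeeennnsssiiiccc".

rrrdddeeennnsssiiiccc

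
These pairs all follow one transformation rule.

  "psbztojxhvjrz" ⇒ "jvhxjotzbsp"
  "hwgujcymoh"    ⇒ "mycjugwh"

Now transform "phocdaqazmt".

zaqadcohp

Rule — delete the last 2 characters, then reverse the string.
"phocdaqazmt" → "phocdaqaz" → "zaqadcohp".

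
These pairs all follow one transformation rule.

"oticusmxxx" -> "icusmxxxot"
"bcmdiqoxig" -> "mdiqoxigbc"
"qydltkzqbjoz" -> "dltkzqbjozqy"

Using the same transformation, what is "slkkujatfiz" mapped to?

kkujatfizsl

Looking at the pairs, the operation is to move the first 2 characters to the end (rotate left by 2).
Doing the same to "slkkujatfiz": "kkujatfizsl".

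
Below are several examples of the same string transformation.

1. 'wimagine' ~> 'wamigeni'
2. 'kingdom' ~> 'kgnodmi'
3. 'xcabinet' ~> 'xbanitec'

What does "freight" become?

Looking at the pairs, the operation is to swap each adjacent pair of characters (1↔2, 3↔4, ...), then move the first character to the end.
For "freight", step one produces "rfiehgt"; step two turns that into "fiehgtr".

fiehgtr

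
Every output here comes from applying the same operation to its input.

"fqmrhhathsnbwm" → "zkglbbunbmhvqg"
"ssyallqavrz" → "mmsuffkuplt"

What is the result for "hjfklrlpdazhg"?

Each output is the input with this applied: shift every letter 6 places backward in the alphabet (wrapping around).
Applying that to "hjfklrlpdazhg" gives "bdzeflfjxutba".

bdzeflfjxutba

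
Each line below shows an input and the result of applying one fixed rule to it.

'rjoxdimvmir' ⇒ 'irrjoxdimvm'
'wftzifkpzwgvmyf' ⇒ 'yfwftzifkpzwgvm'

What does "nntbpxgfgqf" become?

Each output is the input with this applied: move the last 2 characters to the front (rotate right by 2).
Doing the same to "nntbpxgfgqf": "qfnntbpxgfg".

qfnntbpxgfg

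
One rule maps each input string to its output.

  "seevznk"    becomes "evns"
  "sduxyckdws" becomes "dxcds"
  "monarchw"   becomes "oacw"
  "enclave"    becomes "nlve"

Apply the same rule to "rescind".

ecnr

The pattern: move the first character to the end, then keep every other character starting from the first (positions 1st, 3rd, 5th, ...).
"rescind" → "escindr" → "ecnr".
(Check on "monarchw": → "onarchwm" → "oacw" ✓)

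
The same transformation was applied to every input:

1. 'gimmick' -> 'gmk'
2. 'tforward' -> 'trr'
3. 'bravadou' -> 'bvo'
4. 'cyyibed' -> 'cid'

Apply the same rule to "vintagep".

Looking at the pairs, the operation is to keep one character in every 3, starting at position 1 (positions 1st, 4th, 7th, ...).
Applying that to "vintagep" gives "vte".

vte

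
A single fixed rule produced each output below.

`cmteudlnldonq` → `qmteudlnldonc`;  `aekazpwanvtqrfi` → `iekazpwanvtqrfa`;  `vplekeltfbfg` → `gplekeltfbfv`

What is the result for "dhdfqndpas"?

shdfqndpad

In each case the input is transformed by: swap the first and last characters.
Applying that to "dhdfqndpas" gives "shdfqndpad".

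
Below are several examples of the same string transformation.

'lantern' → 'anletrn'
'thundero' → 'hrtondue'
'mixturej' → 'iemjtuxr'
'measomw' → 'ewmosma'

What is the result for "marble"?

almebr

Each output is the input with this applied: swap each adjacent pair of characters (1↔2, 3↔4, ...), then take characters alternately from the front and the back (1st, last, 2nd, 2nd-last, ...).
"marble" → "almebr".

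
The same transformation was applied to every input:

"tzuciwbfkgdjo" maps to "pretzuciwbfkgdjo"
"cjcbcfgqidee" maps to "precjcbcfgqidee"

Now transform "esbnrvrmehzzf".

The transformation: prepend "pre".
So "esbnrvrmehzzf" becomes "preesbnrvrmehzzf".

preesbnrvrmehzzf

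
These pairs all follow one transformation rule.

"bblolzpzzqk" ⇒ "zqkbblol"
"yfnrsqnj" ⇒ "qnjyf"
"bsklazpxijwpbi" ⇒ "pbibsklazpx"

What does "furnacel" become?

In each case the input is transformed by: move the last 3 characters to the front (rotate right by 3), then delete the last 3 characters.
On "furnacel": the first step gives "celfurna", and the second then gives "celfu".

celfu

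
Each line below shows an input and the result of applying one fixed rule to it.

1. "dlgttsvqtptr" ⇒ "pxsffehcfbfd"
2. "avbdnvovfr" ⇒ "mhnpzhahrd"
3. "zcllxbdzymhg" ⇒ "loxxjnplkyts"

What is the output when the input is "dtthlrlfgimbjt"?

Looking at the pairs, the operation is to shift every letter 12 places forward in the alphabet (wrapping around).
On "dtthlrlfgimbjt" that produces "pfftxdxrsuynvf".

pfftxdxrsuynvf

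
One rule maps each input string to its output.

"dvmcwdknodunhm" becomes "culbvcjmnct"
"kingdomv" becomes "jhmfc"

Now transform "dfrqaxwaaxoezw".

ceqpzwvzzwn

The transformation: delete the last 3 characters, then shift every letter 1 place backward in the alphabet (wrapping around).
Working it through for "dfrqaxwaaxoezw": intermediate "dfrqaxwaaxo", final "ceqpzwvzzwn".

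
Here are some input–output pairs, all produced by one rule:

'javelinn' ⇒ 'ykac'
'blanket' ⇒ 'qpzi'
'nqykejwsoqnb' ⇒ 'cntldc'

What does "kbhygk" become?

zwv

Each output is the input with this applied: shift every letter 11 places backward in the alphabet (wrapping around), then keep every other character starting from the first (positions 1st, 3rd, 5th, ...).
On "kbhygk" that produces "zwv".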